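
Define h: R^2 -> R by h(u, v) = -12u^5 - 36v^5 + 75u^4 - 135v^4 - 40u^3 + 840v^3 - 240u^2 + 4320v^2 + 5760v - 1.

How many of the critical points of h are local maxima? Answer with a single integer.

h separates as a function of u plus a function of v, so ∇h=0 decouples.
∂h/∂u = -60u(u - 4)(u - 2)(u + 1) = 0 at u ∈ {-1, 0, 2, 4}; ∂h/∂v = -180(v - 4)(v + 1)(v + 2)(v + 4) = 0 at v ∈ {-4, -2, -1, 4}.
The Hessian is diagonal: diag(h_uu, h_vv). Second derivatives: h_uu(-1)=900, h_uu(0)=-480, h_uu(2)=720, h_uu(4)=-2400; h_vv(-4)=8640, h_vv(-2)=-2160, h_vv(-1)=2700, h_vv(4)=-43200.
Local maxima occur where both diagonal entries negative: (0, -2), (0, 4), (4, -2), (4, 4). Count: 4.

4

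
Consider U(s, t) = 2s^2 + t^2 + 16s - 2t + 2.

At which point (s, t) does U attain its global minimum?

U(s,t) separates as P(s) + Q(t) + 2, so its minimum is min P + min Q + 2.
P'(s) = 4s + 16 vanishes at s ∈ {-4}; Q'(t) = 2(t - 1) vanishes at t ∈ {1}.
Local minima of P (where P''>0): P(-4)=-32. Local minima of Q: Q(1)=-1.
So the global minimum of U is P(-4) + Q(1) + 2 = -32 − 1 + 2 = -31, attained at (-4, 1).

(-4, 1)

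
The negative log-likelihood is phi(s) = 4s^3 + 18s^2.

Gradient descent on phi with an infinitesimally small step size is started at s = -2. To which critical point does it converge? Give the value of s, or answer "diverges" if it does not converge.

phi'(s) = 12s(s + 3), so phi'(-2) = -24.
Gradient descent moves in the -phi' direction, i.e. s is increasing.
The nearest critical point in that direction is s = 0, where phi'' = 36 > 0 (a local minimum). The iterate converges there.

0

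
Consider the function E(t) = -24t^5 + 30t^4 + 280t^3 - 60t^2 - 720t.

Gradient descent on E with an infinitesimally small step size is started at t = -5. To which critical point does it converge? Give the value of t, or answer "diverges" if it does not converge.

E'(t) = -120(t - 3)(t - 1)(t + 1)(t + 2), so E'(-5) = -69120.
Gradient descent moves in the -E' direction, i.e. t is increasing.
The nearest critical point in that direction is t = -2, where E'' = 1800 > 0 (a local minimum). The iterate converges there.

-2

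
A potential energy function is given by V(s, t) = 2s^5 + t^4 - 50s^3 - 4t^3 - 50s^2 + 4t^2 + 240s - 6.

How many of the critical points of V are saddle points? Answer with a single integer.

V separates as a function of s plus a function of t, so ∇V=0 decouples.
∂V/∂s = 10(s - 4)(s - 1)(s + 2)(s + 3) = 0 at s ∈ {-3, -2, 1, 4}; ∂V/∂t = 4t(t - 2)(t - 1) = 0 at t ∈ {0, 1, 2}.
The Hessian is diagonal: diag(V_ss, V_tt). Second derivatives: V_ss(-3)=-280, V_ss(-2)=180, V_ss(1)=-360, V_ss(4)=1260; V_tt(0)=8, V_tt(1)=-4, V_tt(2)=8.
Saddle points occur where the two diagonal entries have opposite signs: (-3, 0), (-3, 2), (-2, 1), (1, 0), (1, 2), (4, 1). Count: 6.

6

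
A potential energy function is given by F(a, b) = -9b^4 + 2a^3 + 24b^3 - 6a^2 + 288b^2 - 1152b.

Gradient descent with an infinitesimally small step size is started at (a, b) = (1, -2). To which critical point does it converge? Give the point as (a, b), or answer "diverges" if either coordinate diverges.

F is separable, so gradient descent decouples: a follows -∂F/∂a, b follows -∂F/∂b.
∂F/∂a = 6a(a - 2); at a=1 this is -6, so a increases.
∂F/∂b = -36(b - 4)(b - 2)(b + 4); at b=-2 this is -1728, so b increases.
a converges to its nearest critical value 2 (a local min of the a-part); b converges to 2. The iterate converges to (2, 2).

(2, 2)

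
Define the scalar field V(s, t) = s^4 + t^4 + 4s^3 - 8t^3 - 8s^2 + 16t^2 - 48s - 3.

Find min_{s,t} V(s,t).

V(s,t) separates as P(s) + Q(t) − 3, so its minimum is min P + min Q − 3.
P'(s) = 4(s - 2)(s + 2)(s + 3) vanishes at s ∈ {-3, -2, 2}; Q'(t) = 4t(t - 4)(t - 2) vanishes at t ∈ {0, 2, 4}.
Local minima of P (where P''>0): P(-3)=45, P(2)=-80. Local minima of Q: Q(0)=0, Q(4)=0.
So the global minimum of V is P(2) + Q(0) − 3 = -80 + 0 − 3 = -83, attained at (2, 0).

-83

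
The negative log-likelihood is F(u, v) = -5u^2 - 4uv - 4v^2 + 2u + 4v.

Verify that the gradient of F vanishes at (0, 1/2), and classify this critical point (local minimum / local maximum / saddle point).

∇F = (-10u - 4v + 2, -4u - 8v + 4); substituting (0, 1/2) gives ∇F = (0, 0), so (0, 1/2) is indeed a critical point.
The Hessian of F is constant: H = [[-10, -4], [-4, -8]].
det(H) = (-10)·(-8) − (-4)² = 64.
det(H) > 0 and tr(H) = -18 < 0, so H is negative definite and the point is a local maximum.

local maximum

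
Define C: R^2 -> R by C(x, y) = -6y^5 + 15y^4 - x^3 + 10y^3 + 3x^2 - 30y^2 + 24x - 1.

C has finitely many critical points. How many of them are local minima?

2

C separates as a function of x plus a function of y, so ∇C=0 decouples.
∂C/∂x = -3(x - 4)(x + 2) = 0 at x ∈ {-2, 4}; ∂C/∂y = -30y(y - 2)(y - 1)(y + 1) = 0 at y ∈ {-1, 0, 1, 2}.
The Hessian is diagonal: diag(C_xx, C_yy). Second derivatives: C_xx(-2)=18, C_xx(4)=-18; C_yy(-1)=180, C_yy(0)=-60, C_yy(1)=60, C_yy(2)=-180.
Local minima occur where both diagonal entries positive: (-2, -1), (-2, 1). Count: 2.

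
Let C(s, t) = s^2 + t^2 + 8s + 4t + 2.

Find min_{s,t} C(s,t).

C(s,t) separates as P(s) + Q(t) + 2, so its minimum is min P + min Q + 2.
P'(s) = 2s + 8 vanishes at s ∈ {-4}; Q'(t) = 2(t + 2) vanishes at t ∈ {-2}.
Local minima of P (where P''>0): P(-4)=-16. Local minima of Q: Q(-2)=-4.
So the global minimum of C is P(-4) + Q(-2) + 2 = -16 − 4 + 2 = -18, attained at (-4, -2).

-18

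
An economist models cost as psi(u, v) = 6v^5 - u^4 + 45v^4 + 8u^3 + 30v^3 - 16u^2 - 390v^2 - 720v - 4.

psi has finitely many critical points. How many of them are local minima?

2

psi separates as a function of u plus a function of v, so ∇psi=0 decouples.
∂psi/∂u = -4u(u - 4)(u - 2) = 0 at u ∈ {0, 2, 4}; ∂psi/∂v = 30(v - 2)(v + 1)(v + 3)(v + 4) = 0 at v ∈ {-4, -3, -1, 2}.
The Hessian is diagonal: diag(psi_uu, psi_vv). Second derivatives: psi_uu(0)=-32, psi_uu(2)=16, psi_uu(4)=-32; psi_vv(-4)=-540, psi_vv(-3)=300, psi_vv(-1)=-540, psi_vv(2)=2700.
Local minima occur where both diagonal entries positive: (2, -3), (2, 2). Count: 2.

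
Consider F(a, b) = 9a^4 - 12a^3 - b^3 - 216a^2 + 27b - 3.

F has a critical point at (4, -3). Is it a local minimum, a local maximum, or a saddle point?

local minimum

The mixed partial ∂²F/∂a∂b is 0, so the Hessian at any point is diag(F_aa, F_bb) = diag(36(3a^2 - 2a - 12), -6b).
At (4, -3): H = diag(1008, 18).
Both eigenvalues are positive, so H is positive definite: a local minimum.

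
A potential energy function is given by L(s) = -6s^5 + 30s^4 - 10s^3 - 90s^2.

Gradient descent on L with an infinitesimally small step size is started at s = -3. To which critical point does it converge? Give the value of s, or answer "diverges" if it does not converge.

L'(s) = -30s(s - 3)(s - 2)(s + 1), so L'(-3) = -5400.
Gradient descent moves in the -L' direction, i.e. s is increasing.
The nearest critical point in that direction is s = -1, where L'' = 360 > 0 (a local minimum). The iterate converges there.

-1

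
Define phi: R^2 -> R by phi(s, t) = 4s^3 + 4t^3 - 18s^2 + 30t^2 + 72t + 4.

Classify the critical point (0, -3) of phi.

local maximum

The mixed partial ∂²phi/∂s∂t is 0, so the Hessian at any point is diag(phi_ss, phi_tt) = diag(12(2s - 3), 12(2t + 5)).
At (0, -3): H = diag(-36, -12).
Both eigenvalues are negative, so H is negative definite: a local maximum.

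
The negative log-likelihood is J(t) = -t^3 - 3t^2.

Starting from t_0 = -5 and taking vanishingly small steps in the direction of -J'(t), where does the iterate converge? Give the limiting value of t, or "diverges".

J'(t) = -3t(t + 2), so J'(-5) = -45.
Gradient descent moves in the -J' direction, i.e. t is increasing.
The nearest critical point in that direction is t = -2, where J'' = 6 > 0 (a local minimum). The iterate converges there.

-2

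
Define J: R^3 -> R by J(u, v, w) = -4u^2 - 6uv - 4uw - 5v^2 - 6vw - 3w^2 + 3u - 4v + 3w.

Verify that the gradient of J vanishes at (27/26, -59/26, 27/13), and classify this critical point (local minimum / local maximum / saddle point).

∇J = (-8u - 6v - 4w + 3, -6u - 10v - 6w - 4, -4u - 6v - 6w + 3); substituting (27/26, -59/26, 27/13) gives ∇J = (0, 0, 0), so (27/26, -59/26, 27/13) is indeed a critical point.
The Hessian is constant: H = [[-8, -6, -4], [-6, -10, -6], [-4, -6, -6]].
Leading principal minors: Δ₁ = -8, Δ₂ = 44, Δ₃ = -104.
The minors alternate sign starting negative (−, +, −), so H is negative definite: a local maximum.

local maximum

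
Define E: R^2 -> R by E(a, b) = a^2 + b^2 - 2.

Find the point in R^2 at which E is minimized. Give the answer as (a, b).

(0, 0)

E(a,b) separates as P(a) + Q(b) − 2, so its minimum is min P + min Q − 2.
P'(a) = 2a vanishes at a ∈ {0}; Q'(b) = 2b vanishes at b ∈ {0}.
Local minima of P (where P''>0): P(0)=0. Local minima of Q: Q(0)=0.
So the global minimum of E is P(0) + Q(0) − 2 = 0 + 0 − 2 = -2, attained at (0, 0).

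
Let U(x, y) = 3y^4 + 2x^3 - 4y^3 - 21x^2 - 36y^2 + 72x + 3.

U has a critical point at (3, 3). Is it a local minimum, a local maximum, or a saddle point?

saddle point

The mixed partial ∂²U/∂x∂y is 0, so the Hessian at any point is diag(U_xx, U_yy) = diag(6(2x - 7), 12(3y^2 - 2y - 6)).
At (3, 3): H = diag(-6, 180).
The eigenvalues have opposite signs, so H is indefinite: a saddle point.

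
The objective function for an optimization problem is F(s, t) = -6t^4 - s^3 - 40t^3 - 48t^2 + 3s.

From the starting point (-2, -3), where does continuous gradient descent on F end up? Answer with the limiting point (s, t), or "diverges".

F is separable, so gradient descent decouples: s follows -∂F/∂s, t follows -∂F/∂t.
∂F/∂s = -3(s - 1)(s + 1); at s=-2 this is -9, so s increases.
∂F/∂t = -24t(t + 1)(t + 4); at t=-3 this is -144, so t increases.
s converges to its nearest critical value -1 (a local min of the s-part); t converges to -1. The iterate converges to (-1, -1).

(-1, -1)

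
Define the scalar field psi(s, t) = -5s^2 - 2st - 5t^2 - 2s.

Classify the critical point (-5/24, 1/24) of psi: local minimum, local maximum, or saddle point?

The Hessian of psi is constant: H = [[-10, -2], [-2, -10]].
det(H) = (-10)·(-10) − (-2)² = 96.
det(H) > 0 and tr(H) = -20 < 0, so H is negative definite and the point is a local maximum.

local maximum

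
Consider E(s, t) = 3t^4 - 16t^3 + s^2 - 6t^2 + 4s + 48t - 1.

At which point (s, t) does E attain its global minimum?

(-2, 4)

E(s,t) separates as P(s) + Q(t) − 1, so its minimum is min P + min Q − 1.
P'(s) = 2s + 4 vanishes at s ∈ {-2}; Q'(t) = 12(t - 4)(t - 1)(t + 1) vanishes at t ∈ {-1, 1, 4}.
Local minima of P (where P''>0): P(-2)=-4. Local minima of Q: Q(-1)=-35, Q(4)=-160.
So the global minimum of E is P(-2) + Q(4) − 1 = -4 − 160 − 1 = -165, attained at (-2, 4).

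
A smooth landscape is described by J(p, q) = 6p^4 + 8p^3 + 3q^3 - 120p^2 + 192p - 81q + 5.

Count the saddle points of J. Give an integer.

J separates as a function of p plus a function of q, so ∇J=0 decouples.
∂J/∂p = 24(p - 2)(p - 1)(p + 4) = 0 at p ∈ {-4, 1, 2}; ∂J/∂q = 9(q - 3)(q + 3) = 0 at q ∈ {-3, 3}.
The Hessian is diagonal: diag(J_pp, J_qq). Second derivatives: J_pp(-4)=720, J_pp(1)=-120, J_pp(2)=144; J_qq(-3)=-54, J_qq(3)=54.
Saddle points occur where the two diagonal entries have opposite signs: (-4, -3), (1, 3), (2, -3). Count: 3.

3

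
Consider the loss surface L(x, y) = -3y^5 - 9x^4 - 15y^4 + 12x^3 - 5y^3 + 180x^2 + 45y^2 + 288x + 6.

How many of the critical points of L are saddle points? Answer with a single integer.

6

L separates as a function of x plus a function of y, so ∇L=0 decouples.
∂L/∂x = -36(x - 4)(x + 1)(x + 2) = 0 at x ∈ {-2, -1, 4}; ∂L/∂y = -15y(y - 1)(y + 2)(y + 3) = 0 at y ∈ {-3, -2, 0, 1}.
The Hessian is diagonal: diag(L_xx, L_yy). Second derivatives: L_xx(-2)=-216, L_xx(-1)=180, L_xx(4)=-1080; L_yy(-3)=180, L_yy(-2)=-90, L_yy(0)=90, L_yy(1)=-180.
Saddle points occur where the two diagonal entries have opposite signs: (-2, -3), (-2, 0), (-1, -2), (-1, 1), (4, -3), (4, 0). Count: 6.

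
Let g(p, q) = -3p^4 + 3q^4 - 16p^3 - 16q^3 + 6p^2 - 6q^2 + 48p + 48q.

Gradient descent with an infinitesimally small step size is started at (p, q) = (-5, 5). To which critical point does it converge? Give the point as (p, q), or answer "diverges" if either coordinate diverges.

diverges

g is separable, so gradient descent decouples: p follows -∂g/∂p, q follows -∂g/∂q.
∂g/∂p = -12(p - 1)(p + 1)(p + 4); at p=-5 this is 288, so p decreases.
∂g/∂q = 12(q - 4)(q - 1)(q + 1); at q=5 this is 288, so q decreases.
The p-coordinate has no critical point in that direction and runs off to infinity.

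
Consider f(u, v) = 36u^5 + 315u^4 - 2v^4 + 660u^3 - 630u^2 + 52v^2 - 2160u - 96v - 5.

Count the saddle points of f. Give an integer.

f separates as a function of u plus a function of v, so ∇f=0 decouples.
∂f/∂u = 180(u - 1)(u + 1)(u + 3)(u + 4) = 0 at u ∈ {-4, -3, -1, 1}; ∂f/∂v = -8(v - 3)(v - 1)(v + 4) = 0 at v ∈ {-4, 1, 3}.
The Hessian is diagonal: diag(f_uu, f_vv). Second derivatives: f_uu(-4)=-2700, f_uu(-3)=1440, f_uu(-1)=-2160, f_uu(1)=7200; f_vv(-4)=-280, f_vv(1)=80, f_vv(3)=-112.
Saddle points occur where the two diagonal entries have opposite signs: (-4, 1), (-3, -4), (-3, 3), (-1, 1), (1, -4), (1, 3). Count: 6.

6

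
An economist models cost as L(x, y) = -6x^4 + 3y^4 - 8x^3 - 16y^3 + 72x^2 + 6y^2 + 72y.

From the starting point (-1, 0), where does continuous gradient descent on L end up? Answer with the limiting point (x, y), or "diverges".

(0, -1)

L is separable, so gradient descent decouples: x follows -∂L/∂x, y follows -∂L/∂y.
∂L/∂x = -24x(x - 2)(x + 3); at x=-1 this is -144, so x increases.
∂L/∂y = 12(y - 3)(y - 2)(y + 1); at y=0 this is 72, so y decreases.
x converges to its nearest critical value 0 (a local min of the x-part); y converges to -1. The iterate converges to (0, -1).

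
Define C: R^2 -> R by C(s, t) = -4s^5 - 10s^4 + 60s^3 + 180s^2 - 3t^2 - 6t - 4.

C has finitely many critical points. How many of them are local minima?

0

C separates as a function of s plus a function of t, so ∇C=0 decouples.
∂C/∂s = -20s(s - 3)(s + 2)(s + 3) = 0 at s ∈ {-3, -2, 0, 3}; ∂C/∂t = -6(t + 1) = 0 at t ∈ {-1}.
The Hessian is diagonal: diag(C_ss, C_tt). Second derivatives: C_ss(-3)=360, C_ss(-2)=-200, C_ss(0)=360, C_ss(3)=-1800; C_tt(-1)=-6.
Local minima occur where both diagonal entries positive: none. Count: 0.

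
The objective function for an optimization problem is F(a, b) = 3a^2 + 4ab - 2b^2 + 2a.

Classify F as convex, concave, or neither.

neither

F is quadratic, so its Hessian is the constant matrix H = [[6, 4], [4, -4]].
det(H) = -40, tr(H) = 2.
det(H) < 0, so H is indefinite: neither convex nor concave.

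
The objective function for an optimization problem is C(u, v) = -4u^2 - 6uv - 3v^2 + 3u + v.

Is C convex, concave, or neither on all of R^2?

concave

C is quadratic, so its Hessian is the constant matrix H = [[-8, -6], [-6, -6]].
det(H) = 12, tr(H) = -14.
det(H) > 0 and tr(H) < 0, so H is negative definite everywhere: concave.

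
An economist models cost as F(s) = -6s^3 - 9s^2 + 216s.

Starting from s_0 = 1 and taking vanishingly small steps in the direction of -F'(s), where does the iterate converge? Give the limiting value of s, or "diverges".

-4

F'(s) = -18(s - 3)(s + 4), so F'(1) = 180.
Gradient descent moves in the -F' direction, i.e. s is decreasing.
The nearest critical point in that direction is s = -4, where F'' = 126 > 0 (a local minimum). The iterate converges there.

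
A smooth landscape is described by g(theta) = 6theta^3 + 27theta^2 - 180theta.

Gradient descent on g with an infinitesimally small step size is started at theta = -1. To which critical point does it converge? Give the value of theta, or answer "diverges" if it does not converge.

2

g'(theta) = 18(theta - 2)(theta + 5), so g'(-1) = -216.
Gradient descent moves in the -g' direction, i.e. theta is increasing.
The nearest critical point in that direction is theta = 2, where g'' = 126 > 0 (a local minimum). The iterate converges there.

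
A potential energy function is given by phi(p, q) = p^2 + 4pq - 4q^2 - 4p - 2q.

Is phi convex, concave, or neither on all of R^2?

neither

phi is quadratic, so its Hessian is the constant matrix H = [[2, 4], [4, -8]].
det(H) = -32, tr(H) = -6.
det(H) < 0, so H is indefinite: neither convex nor concave.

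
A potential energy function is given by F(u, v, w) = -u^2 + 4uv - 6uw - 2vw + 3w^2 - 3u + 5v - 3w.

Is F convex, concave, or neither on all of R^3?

F is quadratic, so its Hessian is the constant matrix H = [[-2, 4, -6], [4, 0, -2], [-6, -2, 6]].
Leading principal minors: -2, -16, 8.
Neither pattern holds ⇒ H is indefinite ⇒ neither convex nor concave.

neither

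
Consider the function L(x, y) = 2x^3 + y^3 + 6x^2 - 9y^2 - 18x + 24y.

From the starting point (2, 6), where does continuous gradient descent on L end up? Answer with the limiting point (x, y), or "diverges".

(1, 4)

L is separable, so gradient descent decouples: x follows -∂L/∂x, y follows -∂L/∂y.
∂L/∂x = 6(x - 1)(x + 3); at x=2 this is 30, so x decreases.
∂L/∂y = 3(y - 4)(y - 2); at y=6 this is 24, so y decreases.
x converges to its nearest critical value 1 (a local min of the x-part); y converges to 4. The iterate converges to (1, 4).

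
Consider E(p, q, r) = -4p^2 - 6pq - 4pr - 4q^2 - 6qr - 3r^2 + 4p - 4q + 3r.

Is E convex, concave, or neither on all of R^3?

E is quadratic, so its Hessian is the constant matrix H = [[-8, -6, -4], [-6, -8, -6], [-4, -6, -6]].
Leading principal minors: -8, 28, -40.
Signs alternate −, +, − ⇒ H ≺ 0 ⇒ concave.

concave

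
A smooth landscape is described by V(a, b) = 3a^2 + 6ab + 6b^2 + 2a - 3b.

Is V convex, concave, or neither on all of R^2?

convex

V is quadratic, so its Hessian is the constant matrix H = [[6, 6], [6, 12]].
det(H) = 36, tr(H) = 18.
det(H) > 0 and tr(H) > 0, so H is positive definite everywhere: convex.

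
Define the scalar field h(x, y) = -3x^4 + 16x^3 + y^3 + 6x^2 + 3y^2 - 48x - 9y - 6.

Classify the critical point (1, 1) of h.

local minimum

The mixed partial ∂²h/∂x∂y is 0, so the Hessian at any point is diag(h_xx, h_yy) = diag(12(-3x^2 + 8x + 1), 6(y + 1)).
At (1, 1): H = diag(72, 12).
Both eigenvalues are positive, so H is positive definite: a local minimum.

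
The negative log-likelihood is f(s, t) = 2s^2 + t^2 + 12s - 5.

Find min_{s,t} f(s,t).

-23

f(s,t) separates as P(s) + Q(t) − 5, so its minimum is min P + min Q − 5.
P'(s) = 4s + 12 vanishes at s ∈ {-3}; Q'(t) = 2t vanishes at t ∈ {0}.
Local minima of P (where P''>0): P(-3)=-18. Local minima of Q: Q(0)=0.
So the global minimum of f is P(-3) + Q(0) − 5 = -18 + 0 − 5 = -23, attained at (-3, 0).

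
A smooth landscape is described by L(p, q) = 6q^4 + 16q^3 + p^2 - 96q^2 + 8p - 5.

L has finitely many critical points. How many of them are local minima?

2

L separates as a function of p plus a function of q, so ∇L=0 decouples.
∂L/∂p = 2(p + 4) = 0 at p ∈ {-4}; ∂L/∂q = 24q(q - 2)(q + 4) = 0 at q ∈ {-4, 0, 2}.
The Hessian is diagonal: diag(L_pp, L_qq). Second derivatives: L_pp(-4)=2; L_qq(-4)=576, L_qq(0)=-192, L_qq(2)=288.
Local minima occur where both diagonal entries positive: (-4, -4), (-4, 2). Count: 2.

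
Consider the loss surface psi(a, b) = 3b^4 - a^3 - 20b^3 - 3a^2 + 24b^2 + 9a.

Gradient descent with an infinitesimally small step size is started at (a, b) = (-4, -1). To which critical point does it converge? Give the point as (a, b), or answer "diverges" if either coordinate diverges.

(-3, 0)

psi is separable, so gradient descent decouples: a follows -∂psi/∂a, b follows -∂psi/∂b.
∂psi/∂a = -3(a - 1)(a + 3); at a=-4 this is -15, so a increases.
∂psi/∂b = 12b(b - 4)(b - 1); at b=-1 this is -120, so b increases.
a converges to its nearest critical value -3 (a local min of the a-part); b converges to 0. The iterate converges to (-3, 0).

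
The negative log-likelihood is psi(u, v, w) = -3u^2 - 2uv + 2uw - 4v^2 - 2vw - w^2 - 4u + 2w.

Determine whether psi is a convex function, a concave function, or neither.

concave

psi is quadratic, so its Hessian is the constant matrix H = [[-6, -2, 2], [-2, -8, -2], [2, -2, -2]].
Leading principal minors: -6, 44, -16.
Signs alternate −, +, − ⇒ H ≺ 0 ⇒ concave.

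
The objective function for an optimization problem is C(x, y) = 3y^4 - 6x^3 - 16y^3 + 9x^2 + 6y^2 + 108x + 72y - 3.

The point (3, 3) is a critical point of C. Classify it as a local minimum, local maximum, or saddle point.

saddle point

The mixed partial ∂²C/∂x∂y is 0, so the Hessian at any point is diag(C_xx, C_yy) = diag(18(-2x + 1), 12(3y^2 - 8y + 1)).
At (3, 3): H = diag(-90, 48).
The eigenvalues have opposite signs, so H is indefinite: a saddle point.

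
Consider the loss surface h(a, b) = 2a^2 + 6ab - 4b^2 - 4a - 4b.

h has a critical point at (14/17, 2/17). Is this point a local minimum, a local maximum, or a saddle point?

saddle point

The Hessian of h is constant: H = [[4, 6], [6, -8]].
det(H) = 4·(-8) − 6² = -68.
Since det(H) < 0, H is indefinite and the critical point is a saddle point.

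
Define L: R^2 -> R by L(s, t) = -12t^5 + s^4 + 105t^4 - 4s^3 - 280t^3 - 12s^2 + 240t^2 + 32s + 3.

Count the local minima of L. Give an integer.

4

L separates as a function of s plus a function of t, so ∇L=0 decouples.
∂L/∂s = 4(s - 4)(s - 1)(s + 2) = 0 at s ∈ {-2, 1, 4}; ∂L/∂t = -60t(t - 4)(t - 2)(t - 1) = 0 at t ∈ {0, 1, 2, 4}.
The Hessian is diagonal: diag(L_ss, L_tt). Second derivatives: L_ss(-2)=72, L_ss(1)=-36, L_ss(4)=72; L_tt(0)=480, L_tt(1)=-180, L_tt(2)=240, L_tt(4)=-1440.
Local minima occur where both diagonal entries positive: (-2, 0), (-2, 2), (4, 0), (4, 2). Count: 4.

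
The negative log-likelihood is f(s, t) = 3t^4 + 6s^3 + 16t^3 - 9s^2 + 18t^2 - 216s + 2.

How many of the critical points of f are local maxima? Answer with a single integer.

1

f separates as a function of s plus a function of t, so ∇f=0 decouples.
∂f/∂s = 18(s - 4)(s + 3) = 0 at s ∈ {-3, 4}; ∂f/∂t = 12t(t + 1)(t + 3) = 0 at t ∈ {-3, -1, 0}.
The Hessian is diagonal: diag(f_ss, f_tt). Second derivatives: f_ss(-3)=-126, f_ss(4)=126; f_tt(-3)=72, f_tt(-1)=-24, f_tt(0)=36.
Local maxima occur where both diagonal entries negative: (-3, -1). Count: 1.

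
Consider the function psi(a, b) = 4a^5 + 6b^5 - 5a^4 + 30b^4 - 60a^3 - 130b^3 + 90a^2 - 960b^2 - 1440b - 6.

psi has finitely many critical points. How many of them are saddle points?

8

psi separates as a function of a plus a function of b, so ∇psi=0 decouples.
∂psi/∂a = 20a(a - 3)(a - 1)(a + 3) = 0 at a ∈ {-3, 0, 1, 3}; ∂psi/∂b = 30(b - 4)(b + 1)(b + 3)(b + 4) = 0 at b ∈ {-4, -3, -1, 4}.
The Hessian is diagonal: diag(psi_aa, psi_bb). Second derivatives: psi_aa(-3)=-1440, psi_aa(0)=180, psi_aa(1)=-160, psi_aa(3)=720; psi_bb(-4)=-720, psi_bb(-3)=420, psi_bb(-1)=-900, psi_bb(4)=8400.
Saddle points occur where the two diagonal entries have opposite signs: (-3, -3), (-3, 4), (0, -4), (0, -1), (1, -3), (1, 4), (3, -4), (3, -1). Count: 8.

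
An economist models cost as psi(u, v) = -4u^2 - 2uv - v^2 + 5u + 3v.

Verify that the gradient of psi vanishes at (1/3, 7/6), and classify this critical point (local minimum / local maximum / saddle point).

local maximum

∇psi = (-8u - 2v + 5, -2u - 2v + 3); substituting (1/3, 7/6) gives ∇psi = (0, 0), so (1/3, 7/6) is indeed a critical point.
The Hessian of psi is constant: H = [[-8, -2], [-2, -2]].
det(H) = (-8)·(-2) − (-2)² = 12.
det(H) > 0 and tr(H) = -10 < 0, so H is negative definite and the point is a local maximum.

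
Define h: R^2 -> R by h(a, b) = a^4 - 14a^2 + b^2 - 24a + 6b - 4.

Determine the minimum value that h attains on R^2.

-130

h(a,b) separates as P(a) + Q(b) − 4, so its minimum is min P + min Q − 4.
P'(a) = 4(a - 3)(a + 1)(a + 2) vanishes at a ∈ {-2, -1, 3}; Q'(b) = 2b + 6 vanishes at b ∈ {-3}.
Local minima of P (where P''>0): P(-2)=8, P(3)=-117. Local minima of Q: Q(-3)=-9.
So the global minimum of h is P(3) + Q(-3) − 4 = -117 − 9 − 4 = -130, attained at (3, -3).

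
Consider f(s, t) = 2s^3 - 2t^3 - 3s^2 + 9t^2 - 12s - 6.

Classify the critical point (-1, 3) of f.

local maximum

The mixed partial ∂²f/∂s∂t is 0, so the Hessian at any point is diag(f_ss, f_tt) = diag(6(2s - 1), 6(-2t + 3)).
At (-1, 3): H = diag(-18, -18).
Both eigenvalues are negative, so H is negative definite: a local maximum.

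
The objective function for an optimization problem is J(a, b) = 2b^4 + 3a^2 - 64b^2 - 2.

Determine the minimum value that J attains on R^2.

J(a,b) separates as P(a) + Q(b) − 2, so its minimum is min P + min Q − 2.
P'(a) = 6a vanishes at a ∈ {0}; Q'(b) = 8b(b - 4)(b + 4) vanishes at b ∈ {-4, 0, 4}.
Local minima of P (where P''>0): P(0)=0. Local minima of Q: Q(-4)=-512, Q(4)=-512.
So the global minimum of J is P(0) + Q(-4) − 2 = 0 − 512 − 2 = -514, attained at (0, -4).

-514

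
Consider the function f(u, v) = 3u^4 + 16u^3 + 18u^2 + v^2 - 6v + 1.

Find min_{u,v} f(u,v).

-35

f(u,v) separates as P(u) + Q(v) + 1, so its minimum is min P + min Q + 1.
P'(u) = 12u(u + 1)(u + 3) vanishes at u ∈ {-3, -1, 0}; Q'(v) = 2v - 6 vanishes at v ∈ {3}.
Local minima of P (where P''>0): P(-3)=-27, P(0)=0. Local minima of Q: Q(3)=-9.
So the global minimum of f is P(-3) + Q(3) + 1 = -27 − 9 + 1 = -35, attained at (-3, 3).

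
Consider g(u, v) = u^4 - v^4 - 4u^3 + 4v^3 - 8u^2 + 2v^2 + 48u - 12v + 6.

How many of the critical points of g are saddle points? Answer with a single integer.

g separates as a function of u plus a function of v, so ∇g=0 decouples.
∂g/∂u = 4(u - 3)(u - 2)(u + 2) = 0 at u ∈ {-2, 2, 3}; ∂g/∂v = -4(v - 3)(v - 1)(v + 1) = 0 at v ∈ {-1, 1, 3}.
The Hessian is diagonal: diag(g_uu, g_vv). Second derivatives: g_uu(-2)=80, g_uu(2)=-16, g_uu(3)=20; g_vv(-1)=-32, g_vv(1)=16, g_vv(3)=-32.
Saddle points occur where the two diagonal entries have opposite signs: (-2, -1), (-2, 3), (2, 1), (3, -1), (3, 3). Count: 5.

5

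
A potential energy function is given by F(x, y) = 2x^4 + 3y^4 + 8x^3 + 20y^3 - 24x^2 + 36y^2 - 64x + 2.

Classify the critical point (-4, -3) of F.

local minimum

The mixed partial ∂²F/∂x∂y is 0, so the Hessian at any point is diag(F_xx, F_yy) = diag(24(x^2 + 2x - 2), 12(3y^2 + 10y + 6)).
At (-4, -3): H = diag(144, 36).
Both eigenvalues are positive, so H is positive definite: a local minimum.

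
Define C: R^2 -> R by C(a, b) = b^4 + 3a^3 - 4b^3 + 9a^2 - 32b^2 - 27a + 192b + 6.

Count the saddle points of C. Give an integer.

3

C separates as a function of a plus a function of b, so ∇C=0 decouples.
∂C/∂a = 9(a - 1)(a + 3) = 0 at a ∈ {-3, 1}; ∂C/∂b = 4(b - 4)(b - 3)(b + 4) = 0 at b ∈ {-4, 3, 4}.
The Hessian is diagonal: diag(C_aa, C_bb). Second derivatives: C_aa(-3)=-36, C_aa(1)=36; C_bb(-4)=224, C_bb(3)=-28, C_bb(4)=32.
Saddle points occur where the two diagonal entries have opposite signs: (-3, -4), (-3, 4), (1, 3). Count: 3.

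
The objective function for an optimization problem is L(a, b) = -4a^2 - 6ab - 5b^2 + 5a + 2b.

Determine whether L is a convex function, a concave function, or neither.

concave

L is quadratic, so its Hessian is the constant matrix H = [[-8, -6], [-6, -10]].
det(H) = 44, tr(H) = -18.
det(H) > 0 and tr(H) < 0, so H is negative definite everywhere: concave.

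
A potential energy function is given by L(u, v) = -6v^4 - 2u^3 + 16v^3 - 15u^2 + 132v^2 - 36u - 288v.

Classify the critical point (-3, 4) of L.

saddle point

The mixed partial ∂²L/∂u∂v is 0, so the Hessian at any point is diag(L_uu, L_vv) = diag(-6(2u + 5), 24(-3v^2 + 4v + 11)).
At (-3, 4): H = diag(6, -504).
The eigenvalues have opposite signs, so H is indefinite: a saddle point.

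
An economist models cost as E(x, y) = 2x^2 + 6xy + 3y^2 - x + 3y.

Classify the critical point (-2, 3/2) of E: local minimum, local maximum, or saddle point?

saddle point

The Hessian of E is constant: H = [[4, 6], [6, 6]].
det(H) = 4·6 − 6² = -12.
Since det(H) < 0, H is indefinite and the critical point is a saddle point.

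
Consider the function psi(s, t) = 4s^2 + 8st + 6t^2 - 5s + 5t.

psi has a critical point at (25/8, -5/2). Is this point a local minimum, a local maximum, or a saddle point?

local minimum

The Hessian of psi is constant: H = [[8, 8], [8, 12]].
det(H) = 8·12 − 8² = 32.
det(H) > 0 and tr(H) = 20 > 0, so H is positive definite and the point is a local minimum.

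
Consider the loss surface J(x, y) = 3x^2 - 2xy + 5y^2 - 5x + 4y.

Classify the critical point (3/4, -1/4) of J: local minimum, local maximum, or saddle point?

local minimum

The Hessian of J is constant: H = [[6, -2], [-2, 10]].
det(H) = 6·10 − (-2)² = 56.
det(H) > 0 and tr(H) = 16 > 0, so H is positive definite and the point is a local minimum.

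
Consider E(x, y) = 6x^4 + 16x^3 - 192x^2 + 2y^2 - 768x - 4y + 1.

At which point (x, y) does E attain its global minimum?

E(x,y) separates as P(x) + Q(y) + 1, so its minimum is min P + min Q + 1.
P'(x) = 24(x - 4)(x + 2)(x + 4) vanishes at x ∈ {-4, -2, 4}; Q'(y) = 4y - 4 vanishes at y ∈ {1}.
Local minima of P (where P''>0): P(-4)=512, P(4)=-3584. Local minima of Q: Q(1)=-2.
So the global minimum of E is P(4) + Q(1) + 1 = -3584 − 2 + 1 = -3585, attained at (4, 1).

(4, 1)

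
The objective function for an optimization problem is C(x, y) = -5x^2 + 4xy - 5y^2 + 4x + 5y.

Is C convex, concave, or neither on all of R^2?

C is quadratic, so its Hessian is the constant matrix H = [[-10, 4], [4, -10]].
det(H) = 84, tr(H) = -20.
det(H) > 0 and tr(H) < 0, so H is negative definite everywhere: concave.

concave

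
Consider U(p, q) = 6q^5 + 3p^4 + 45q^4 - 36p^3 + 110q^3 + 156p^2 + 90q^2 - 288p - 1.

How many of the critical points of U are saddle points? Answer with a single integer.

6

U separates as a function of p plus a function of q, so ∇U=0 decouples.
∂U/∂p = 12(p - 4)(p - 3)(p - 2) = 0 at p ∈ {2, 3, 4}; ∂U/∂q = 30q(q + 1)(q + 2)(q + 3) = 0 at q ∈ {-3, -2, -1, 0}.
The Hessian is diagonal: diag(U_pp, U_qq). Second derivatives: U_pp(2)=24, U_pp(3)=-12, U_pp(4)=24; U_qq(-3)=-180, U_qq(-2)=60, U_qq(-1)=-60, U_qq(0)=180.
Saddle points occur where the two diagonal entries have opposite signs: (2, -3), (2, -1), (3, -2), (3, 0), (4, -3), (4, -1). Count: 6.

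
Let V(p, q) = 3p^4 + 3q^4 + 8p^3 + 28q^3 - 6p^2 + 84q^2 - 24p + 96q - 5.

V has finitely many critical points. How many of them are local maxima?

1

V separates as a function of p plus a function of q, so ∇V=0 decouples.
∂V/∂p = 12(p - 1)(p + 1)(p + 2) = 0 at p ∈ {-2, -1, 1}; ∂V/∂q = 12(q + 1)(q + 2)(q + 4) = 0 at q ∈ {-4, -2, -1}.
The Hessian is diagonal: diag(V_pp, V_qq). Second derivatives: V_pp(-2)=36, V_pp(-1)=-24, V_pp(1)=72; V_qq(-4)=72, V_qq(-2)=-24, V_qq(-1)=36.
Local maxima occur where both diagonal entries negative: (-1, -2). Count: 1.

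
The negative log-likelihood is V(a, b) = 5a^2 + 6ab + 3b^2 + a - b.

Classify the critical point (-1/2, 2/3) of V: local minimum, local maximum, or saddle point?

The Hessian of V is constant: H = [[10, 6], [6, 6]].
det(H) = 10·6 − 6² = 24.
det(H) > 0 and tr(H) = 16 > 0, so H is positive definite and the point is a local minimum.

local minimum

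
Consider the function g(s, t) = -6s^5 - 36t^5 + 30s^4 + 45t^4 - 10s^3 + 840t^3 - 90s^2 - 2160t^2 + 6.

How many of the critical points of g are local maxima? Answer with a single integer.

g separates as a function of s plus a function of t, so ∇g=0 decouples.
∂g/∂s = -30s(s - 3)(s - 2)(s + 1) = 0 at s ∈ {-1, 0, 2, 3}; ∂g/∂t = -180t(t - 3)(t - 2)(t + 4) = 0 at t ∈ {-4, 0, 2, 3}.
The Hessian is diagonal: diag(g_ss, g_tt). Second derivatives: g_ss(-1)=360, g_ss(0)=-180, g_ss(2)=180, g_ss(3)=-360; g_tt(-4)=30240, g_tt(0)=-4320, g_tt(2)=2160, g_tt(3)=-3780.
Local maxima occur where both diagonal entries negative: (0, 0), (0, 3), (3, 0), (3, 3). Count: 4.

4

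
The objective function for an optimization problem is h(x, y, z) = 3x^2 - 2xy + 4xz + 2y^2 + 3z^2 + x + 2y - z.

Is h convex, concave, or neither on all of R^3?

convex

h is quadratic, so its Hessian is the constant matrix H = [[6, -2, 4], [-2, 4, 0], [4, 0, 6]].
Leading principal minors: 6, 20, 56.
All positive ⇒ H ≻ 0 ⇒ convex.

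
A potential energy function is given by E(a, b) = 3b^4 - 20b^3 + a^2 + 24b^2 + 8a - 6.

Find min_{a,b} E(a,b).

E(a,b) separates as P(a) + Q(b) − 6, so its minimum is min P + min Q − 6.
P'(a) = 2a + 8 vanishes at a ∈ {-4}; Q'(b) = 12b(b - 4)(b - 1) vanishes at b ∈ {0, 1, 4}.
Local minima of P (where P''>0): P(-4)=-16. Local minima of Q: Q(0)=0, Q(4)=-128.
So the global minimum of E is P(-4) + Q(4) − 6 = -16 − 128 − 6 = -150, attained at (-4, 4).

-150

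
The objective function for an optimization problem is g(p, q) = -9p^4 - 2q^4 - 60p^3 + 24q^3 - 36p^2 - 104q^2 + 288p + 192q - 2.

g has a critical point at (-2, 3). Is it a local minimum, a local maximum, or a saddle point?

local minimum

The mixed partial ∂²g/∂p∂q is 0, so the Hessian at any point is diag(g_pp, g_qq) = diag(-36(3p^2 + 10p + 2), 8(-3q^2 + 18q - 26)).
At (-2, 3): H = diag(216, 8).
Both eigenvalues are positive, so H is positive definite: a local minimum.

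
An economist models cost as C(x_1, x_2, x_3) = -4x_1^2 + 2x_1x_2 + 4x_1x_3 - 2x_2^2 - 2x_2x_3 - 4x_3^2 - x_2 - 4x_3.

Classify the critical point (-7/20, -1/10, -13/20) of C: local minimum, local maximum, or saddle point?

local maximum

The Hessian is constant: H = [[-8, 2, 4], [2, -4, -2], [4, -2, -8]].
Leading principal minors: Δ₁ = -8, Δ₂ = 28, Δ₃ = -160.
The minors alternate sign starting negative (−, +, −), so H is negative definite: a local maximum.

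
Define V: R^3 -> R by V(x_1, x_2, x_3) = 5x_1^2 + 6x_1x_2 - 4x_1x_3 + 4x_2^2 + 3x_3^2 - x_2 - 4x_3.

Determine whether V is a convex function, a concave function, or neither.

convex

V is quadratic, so its Hessian is the constant matrix H = [[10, 6, -4], [6, 8, 0], [-4, 0, 6]].
Leading principal minors: 10, 44, 136.
All positive ⇒ H ≻ 0 ⇒ convex.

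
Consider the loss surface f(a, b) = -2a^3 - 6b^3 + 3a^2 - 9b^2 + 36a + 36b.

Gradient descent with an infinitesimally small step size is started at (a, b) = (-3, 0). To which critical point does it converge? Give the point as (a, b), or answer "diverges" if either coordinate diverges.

f is separable, so gradient descent decouples: a follows -∂f/∂a, b follows -∂f/∂b.
∂f/∂a = -6(a - 3)(a + 2); at a=-3 this is -36, so a increases.
∂f/∂b = -18(b - 1)(b + 2); at b=0 this is 36, so b decreases.
a converges to its nearest critical value -2 (a local min of the a-part); b converges to -2. The iterate converges to (-2, -2).

(-2, -2)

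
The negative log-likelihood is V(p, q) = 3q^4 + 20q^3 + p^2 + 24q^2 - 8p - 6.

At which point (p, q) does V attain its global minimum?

V(p,q) separates as A(p) + B(q) − 6, so its minimum is min A + min B − 6.
A'(p) = 2p - 8 vanishes at p ∈ {4}; B'(q) = 12q(q + 1)(q + 4) vanishes at q ∈ {-4, -1, 0}.
Local minima of A (where A''>0): A(4)=-16. Local minima of B: B(-4)=-128, B(0)=0.
So the global minimum of V is A(4) + B(-4) − 6 = -16 − 128 − 6 = -150, attained at (4, -4).

(4, -4)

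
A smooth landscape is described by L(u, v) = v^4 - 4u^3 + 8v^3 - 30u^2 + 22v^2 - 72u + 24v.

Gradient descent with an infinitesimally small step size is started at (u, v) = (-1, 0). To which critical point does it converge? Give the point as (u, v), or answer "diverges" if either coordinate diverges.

diverges

L is separable, so gradient descent decouples: u follows -∂L/∂u, v follows -∂L/∂v.
∂L/∂u = -12(u + 2)(u + 3); at u=-1 this is -24, so u increases.
∂L/∂v = 4(v + 1)(v + 2)(v + 3); at v=0 this is 24, so v decreases.
The u-coordinate has no critical point in that direction and runs off to infinity.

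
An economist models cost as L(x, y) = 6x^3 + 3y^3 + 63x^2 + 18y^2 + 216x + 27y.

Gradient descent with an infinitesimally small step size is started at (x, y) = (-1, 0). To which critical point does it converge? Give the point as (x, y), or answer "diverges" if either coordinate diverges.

L is separable, so gradient descent decouples: x follows -∂L/∂x, y follows -∂L/∂y.
∂L/∂x = 18(x + 3)(x + 4); at x=-1 this is 108, so x decreases.
∂L/∂y = 9(y + 1)(y + 3); at y=0 this is 27, so y decreases.
x converges to its nearest critical value -3 (a local min of the x-part); y converges to -1. The iterate converges to (-3, -1).

(-3, -1)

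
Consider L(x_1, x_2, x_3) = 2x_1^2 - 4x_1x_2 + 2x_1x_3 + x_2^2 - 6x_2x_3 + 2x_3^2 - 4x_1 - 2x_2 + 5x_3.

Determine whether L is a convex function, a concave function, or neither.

neither

L is quadratic, so its Hessian is the constant matrix H = [[4, -4, 2], [-4, 2, -6], [2, -6, 4]].
Leading principal minors: 4, -8, -88.
Neither pattern holds ⇒ H is indefinite ⇒ neither convex nor concave.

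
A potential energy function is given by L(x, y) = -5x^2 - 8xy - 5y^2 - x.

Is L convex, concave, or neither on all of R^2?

L is quadratic, so its Hessian is the constant matrix H = [[-10, -8], [-8, -10]].
det(H) = 36, tr(H) = -20.
det(H) > 0 and tr(H) < 0, so H is negative definite everywhere: concave.

concave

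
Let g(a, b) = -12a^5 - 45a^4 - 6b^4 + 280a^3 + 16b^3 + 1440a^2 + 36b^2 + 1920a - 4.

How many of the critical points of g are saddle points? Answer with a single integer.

6

g separates as a function of a plus a function of b, so ∇g=0 decouples.
∂g/∂a = -60(a - 4)(a + 1)(a + 2)(a + 4) = 0 at a ∈ {-4, -2, -1, 4}; ∂g/∂b = -24b(b - 3)(b + 1) = 0 at b ∈ {-1, 0, 3}.
The Hessian is diagonal: diag(g_aa, g_bb). Second derivatives: g_aa(-4)=2880, g_aa(-2)=-720, g_aa(-1)=900, g_aa(4)=-14400; g_bb(-1)=-96, g_bb(0)=72, g_bb(3)=-288.
Saddle points occur where the two diagonal entries have opposite signs: (-4, -1), (-4, 3), (-2, 0), (-1, -1), (-1, 3), (4, 0). Count: 6.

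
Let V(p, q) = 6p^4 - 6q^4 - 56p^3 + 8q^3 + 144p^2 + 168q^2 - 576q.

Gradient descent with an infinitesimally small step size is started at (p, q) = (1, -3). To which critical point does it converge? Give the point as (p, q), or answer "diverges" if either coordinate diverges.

V is separable, so gradient descent decouples: p follows -∂V/∂p, q follows -∂V/∂q.
∂V/∂p = 24p(p - 4)(p - 3); at p=1 this is 144, so p decreases.
∂V/∂q = -24(q - 3)(q - 2)(q + 4); at q=-3 this is -720, so q increases.
p converges to its nearest critical value 0 (a local min of the p-part); q converges to 2. The iterate converges to (0, 2).

(0, 2)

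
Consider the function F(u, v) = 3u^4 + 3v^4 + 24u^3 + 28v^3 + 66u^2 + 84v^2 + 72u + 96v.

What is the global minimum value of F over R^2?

F(u,v) separates as P(u) + Q(v), so its minimum is min P + min Q.
P'(u) = 12(u + 1)(u + 2)(u + 3) vanishes at u ∈ {-3, -2, -1}; Q'(v) = 12(v + 1)(v + 2)(v + 4) vanishes at v ∈ {-4, -2, -1}.
Local minima of P (where P''>0): P(-3)=-27, P(-1)=-27. Local minima of Q: Q(-4)=-64, Q(-1)=-37.
So the global minimum of F is P(-3) + Q(-4) = -27 − 64 = -91, attained at (-3, -4).

-91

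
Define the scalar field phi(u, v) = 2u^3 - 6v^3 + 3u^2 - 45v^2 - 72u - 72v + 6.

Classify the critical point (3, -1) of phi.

saddle point

The mixed partial ∂²phi/∂u∂v is 0, so the Hessian at any point is diag(phi_uu, phi_vv) = diag(6(2u + 1), -18(2v + 5)).
At (3, -1): H = diag(42, -54).
The eigenvalues have opposite signs, so H is indefinite: a saddle point.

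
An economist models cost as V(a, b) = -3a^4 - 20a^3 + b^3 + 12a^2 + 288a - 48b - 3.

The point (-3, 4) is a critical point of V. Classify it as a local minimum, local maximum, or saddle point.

The mixed partial ∂²V/∂a∂b is 0, so the Hessian at any point is diag(V_aa, V_bb) = diag(12(-3a^2 - 10a + 2), 6b).
At (-3, 4): H = diag(60, 24).
Both eigenvalues are positive, so H is positive definite: a local minimum.

local minimum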